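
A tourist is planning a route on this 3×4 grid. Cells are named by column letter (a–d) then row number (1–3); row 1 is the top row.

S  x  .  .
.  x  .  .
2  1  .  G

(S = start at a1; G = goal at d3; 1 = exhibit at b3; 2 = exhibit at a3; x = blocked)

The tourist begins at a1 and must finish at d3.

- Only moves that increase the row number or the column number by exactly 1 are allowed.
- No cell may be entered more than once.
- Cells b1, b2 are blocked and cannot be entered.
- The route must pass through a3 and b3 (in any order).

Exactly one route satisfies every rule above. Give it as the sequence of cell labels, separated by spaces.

Moves only go right or down, so the column and row indices never decrease.
Route from a1: down 2 to a3, right 3 to d3 — 5 moves in all.
Check: all required cells visited.

a1 a2 a3 b3 c3 d3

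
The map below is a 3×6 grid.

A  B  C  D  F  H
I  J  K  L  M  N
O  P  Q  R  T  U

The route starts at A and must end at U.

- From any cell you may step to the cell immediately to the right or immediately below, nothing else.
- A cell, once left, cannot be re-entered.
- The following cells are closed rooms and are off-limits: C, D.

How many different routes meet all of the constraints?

11

A right/down-only route from A to U makes exactly 2 down-moves and 5 right-moves in some order.
With no other constraints that would be C(7,2) = 21 routes.
Subtract routes through each blocked cell (inclusion–exclusion for overlaps): − through C: 10 − through D: 6 + through C&D: 6 → 11.
That gives 11 routes.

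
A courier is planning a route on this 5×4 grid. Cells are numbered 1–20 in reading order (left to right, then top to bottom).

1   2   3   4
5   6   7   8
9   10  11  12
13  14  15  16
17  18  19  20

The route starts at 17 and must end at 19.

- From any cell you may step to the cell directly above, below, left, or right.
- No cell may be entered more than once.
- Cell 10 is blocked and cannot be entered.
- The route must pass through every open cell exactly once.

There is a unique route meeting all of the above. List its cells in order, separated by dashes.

Need to visit all 19 open cells exactly once, starting at 17 and ending at 19.
Cell 1 has only two open neighbours (5 and 2), so the path must pass straight through it: one of those is the cell it's entered from and the other is where it exits.
Route from 17: right to 18, up to 14, left to 13, 3× up (reaching 1), right to 2, down to 6, right to 7, up to 3, right to 4, 2× down (reaching 12), left to 11, down to 15, right to 16, down to 20, left to 19 — 18 moves in all.
Check: all 19 open cells covered.

17 - 18 - 14 - 13 - 9 - 5 - 1 - 2 - 6 - 7 - 3 - 4 - 8 - 12 - 11 - 15 - 16 - 20 - 19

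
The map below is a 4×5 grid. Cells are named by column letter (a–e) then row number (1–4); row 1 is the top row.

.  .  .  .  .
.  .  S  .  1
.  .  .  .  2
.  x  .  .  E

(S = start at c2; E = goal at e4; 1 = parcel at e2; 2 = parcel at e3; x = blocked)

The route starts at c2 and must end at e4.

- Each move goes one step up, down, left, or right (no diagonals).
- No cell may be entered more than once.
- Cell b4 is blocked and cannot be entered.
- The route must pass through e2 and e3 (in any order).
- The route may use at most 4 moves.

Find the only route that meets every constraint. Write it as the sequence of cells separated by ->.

The 4-move cap with required stops at e2, e3 leaves no slack for detours.
Route from c2: 2× right (reaching e2), 2× down (reaching e4) — 4 moves in all.
Check: all required cells visited; 4 ≤ 4 moves.

c2 -> d2 -> e2 -> e3 -> e4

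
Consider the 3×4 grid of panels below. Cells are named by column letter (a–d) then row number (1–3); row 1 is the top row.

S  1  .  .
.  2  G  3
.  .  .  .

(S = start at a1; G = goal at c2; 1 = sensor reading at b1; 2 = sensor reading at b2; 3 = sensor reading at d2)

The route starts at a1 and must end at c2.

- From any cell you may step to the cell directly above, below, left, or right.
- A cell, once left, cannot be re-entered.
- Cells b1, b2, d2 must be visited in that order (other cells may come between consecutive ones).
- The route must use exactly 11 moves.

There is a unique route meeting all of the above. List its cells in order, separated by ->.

a1 -> b1 -> b2 -> a2 -> a3 -> b3 -> c3 -> d3 -> d2 -> d1 -> c1 -> c2

The waypoints must appear in the order b1, b2, d2, with no cell reused.
Route from a1: right 1 to b1, down 1 to b2, left 1 to a2, down 1 to a3, right 3 to d3, up 2 to d1, left 1 to c1, down 1 to c2 — 11 moves in all.
Check: order respected (1 at step 1, 2 at step 2, 3 at step 8); 11 moves as required.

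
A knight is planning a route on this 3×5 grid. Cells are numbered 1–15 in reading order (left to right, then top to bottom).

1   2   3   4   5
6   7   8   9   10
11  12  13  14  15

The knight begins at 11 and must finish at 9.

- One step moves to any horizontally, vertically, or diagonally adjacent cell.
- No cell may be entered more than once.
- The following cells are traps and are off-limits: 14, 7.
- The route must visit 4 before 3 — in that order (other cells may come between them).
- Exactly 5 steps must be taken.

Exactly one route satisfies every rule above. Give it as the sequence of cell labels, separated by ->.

11 -> 12 -> 8 -> 4 -> 3 -> 9

The waypoints must appear in the order 4, 3, with no cell reused.
Route from 11: right 1 to 12, up-right 2 to 4, left 1 to 3, down-right 1 to 9 — 5 moves in all.
Check: order respected (4 at step 3, 3 at step 4); 5 moves as required.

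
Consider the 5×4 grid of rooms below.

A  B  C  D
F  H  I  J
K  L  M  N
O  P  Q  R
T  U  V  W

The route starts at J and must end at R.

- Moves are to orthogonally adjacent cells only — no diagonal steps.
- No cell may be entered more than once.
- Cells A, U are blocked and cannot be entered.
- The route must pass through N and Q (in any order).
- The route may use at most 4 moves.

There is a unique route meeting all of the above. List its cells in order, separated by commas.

J, N, M, Q, R

Any route must reach N and Q and still end at R within 4 moves, so the order of the required stops is forced.
Route from J: down 1 to N, left 1 to M, down 1 to Q, right 1 to R — 4 moves in all.
Check: all required cells visited; 4 ≤ 4 moves.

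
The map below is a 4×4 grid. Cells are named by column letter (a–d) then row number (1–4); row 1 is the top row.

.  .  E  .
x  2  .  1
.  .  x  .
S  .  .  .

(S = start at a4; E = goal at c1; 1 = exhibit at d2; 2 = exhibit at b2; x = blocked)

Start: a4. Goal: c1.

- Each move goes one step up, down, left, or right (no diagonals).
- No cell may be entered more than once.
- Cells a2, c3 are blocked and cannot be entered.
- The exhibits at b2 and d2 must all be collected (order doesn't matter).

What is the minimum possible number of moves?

Any route passes through b2 and d2 in some order between a4 and c1. Summing Manhattan distances along each leg and taking the cheapest ordering (a4 → b2 → d2 → c1) gives a lower bound of 3 + 2 + 2 = 7 moves.
A route of 7 moves achieves this: a4 → a3 → b3 → b2 → c2 → d2 → d1 → c1.
Since 7 matches the lower bound, it is optimal.

7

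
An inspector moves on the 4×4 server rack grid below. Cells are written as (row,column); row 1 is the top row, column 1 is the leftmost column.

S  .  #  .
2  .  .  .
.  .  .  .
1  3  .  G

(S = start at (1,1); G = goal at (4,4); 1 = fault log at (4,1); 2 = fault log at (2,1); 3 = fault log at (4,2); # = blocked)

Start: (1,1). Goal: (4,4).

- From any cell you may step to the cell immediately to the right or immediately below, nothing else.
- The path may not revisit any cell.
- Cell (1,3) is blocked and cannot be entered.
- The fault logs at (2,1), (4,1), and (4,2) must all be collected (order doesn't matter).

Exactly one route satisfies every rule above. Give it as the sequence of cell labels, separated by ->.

Moves only go right or down, so the column and row indices never decrease.
Route from (1,1): 3× down (reaching (4,1)), 3× right (reaching (4,4)) — 6 moves in all.
Check: all required cells visited.

(1,1) -> (2,1) -> (3,1) -> (4,1) -> (4,2) -> (4,3) -> (4,4)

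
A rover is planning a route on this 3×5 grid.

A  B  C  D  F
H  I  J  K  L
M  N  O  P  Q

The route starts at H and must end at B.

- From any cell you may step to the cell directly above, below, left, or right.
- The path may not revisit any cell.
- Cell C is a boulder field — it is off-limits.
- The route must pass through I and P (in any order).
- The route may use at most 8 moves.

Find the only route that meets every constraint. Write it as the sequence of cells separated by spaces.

H M N O P K J I B

Any route must reach I and P and still end at B within 8 moves, so the order of the required stops is forced.
Route from H: down to M, 3× right (reaching P), up to K, 2× left (reaching I), up to B — 8 moves in all.
Check: all required cells visited; 8 ≤ 8 moves.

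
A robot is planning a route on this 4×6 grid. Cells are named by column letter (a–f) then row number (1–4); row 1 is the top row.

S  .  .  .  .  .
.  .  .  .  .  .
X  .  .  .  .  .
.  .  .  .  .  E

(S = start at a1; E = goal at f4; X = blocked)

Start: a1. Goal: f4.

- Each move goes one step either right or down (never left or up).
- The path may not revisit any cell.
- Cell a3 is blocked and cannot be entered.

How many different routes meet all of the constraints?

A right/down-only route from a1 to f4 makes exactly 3 down-moves and 5 right-moves in some order.
With no other constraints that would be C(8,3) = 56 routes.
Subtract routes through each blocked cell (inclusion–exclusion for overlaps): − through a3: 6 → 50.
That gives 50 routes.

50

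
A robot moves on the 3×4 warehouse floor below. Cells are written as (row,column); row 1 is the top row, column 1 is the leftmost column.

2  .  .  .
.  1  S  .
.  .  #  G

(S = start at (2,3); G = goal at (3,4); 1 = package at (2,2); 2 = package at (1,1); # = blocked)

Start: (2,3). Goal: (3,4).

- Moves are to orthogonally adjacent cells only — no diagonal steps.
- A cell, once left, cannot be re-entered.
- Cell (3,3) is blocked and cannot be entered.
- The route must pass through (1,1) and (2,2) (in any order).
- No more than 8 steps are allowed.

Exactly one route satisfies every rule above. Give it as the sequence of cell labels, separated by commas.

The budget equals the shortest possible length, so every move has to be on a shortest route through the required cells.
Route from (2,3): left 2 to (2,1), up 1 to (1,1), right 3 to (1,4), down 2 to (3,4) — 8 moves in all.
Check: all required cells visited; 8 ≤ 8 moves.

(2,3), (2,2), (2,1), (1,1), (1,2), (1,3), (1,4), (2,4), (3,4)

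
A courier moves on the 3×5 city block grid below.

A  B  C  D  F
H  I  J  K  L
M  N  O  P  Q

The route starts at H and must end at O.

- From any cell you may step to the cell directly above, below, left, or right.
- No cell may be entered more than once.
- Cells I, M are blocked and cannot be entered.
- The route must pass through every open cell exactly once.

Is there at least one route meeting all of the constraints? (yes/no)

Cell N has only one open neighbour but is neither the start nor the goal, so a Hamiltonian route would have to both enter and leave it through the same neighbour — impossible without revisiting.

no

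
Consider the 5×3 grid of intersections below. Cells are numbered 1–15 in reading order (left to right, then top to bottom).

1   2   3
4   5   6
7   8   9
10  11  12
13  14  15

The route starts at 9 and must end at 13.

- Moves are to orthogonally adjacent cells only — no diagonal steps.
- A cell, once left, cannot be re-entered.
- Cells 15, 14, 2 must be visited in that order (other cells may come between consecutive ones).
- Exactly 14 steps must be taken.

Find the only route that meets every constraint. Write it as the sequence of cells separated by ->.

The waypoints must appear in the order 15, 14, 2, with no cell reused.
Route from 9: 2× down (reaching 15), left to 14, 3× up (reaching 5), right to 6, up to 3, 2× left (reaching 1), 4× down (reaching 13) — 14 moves in all.
Check: order respected (15 at step 2, 14 at step 3, 2 at step 9); 14 moves as required.

9 -> 12 -> 15 -> 14 -> 11 -> 8 -> 5 -> 6 -> 3 -> 2 -> 1 -> 4 -> 7 -> 10 -> 13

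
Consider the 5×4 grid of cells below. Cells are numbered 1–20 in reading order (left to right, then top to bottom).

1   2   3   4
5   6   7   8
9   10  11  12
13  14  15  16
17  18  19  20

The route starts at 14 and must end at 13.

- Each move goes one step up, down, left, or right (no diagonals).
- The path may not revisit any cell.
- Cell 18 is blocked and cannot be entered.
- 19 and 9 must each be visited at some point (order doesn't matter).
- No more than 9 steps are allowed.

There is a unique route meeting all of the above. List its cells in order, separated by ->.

Any route must reach 19 and 9 and still end at 13 within 9 moves, so the order of the required stops is forced.
Route from 14: right to 15, down to 19, right to 20, 2× up (reaching 12), 3× left (reaching 9), down to 13 — 9 moves in all.
Check: all required cells visited; 9 ≤ 9 moves.

14 -> 15 -> 19 -> 20 -> 16 -> 12 -> 11 -> 10 -> 9 -> 13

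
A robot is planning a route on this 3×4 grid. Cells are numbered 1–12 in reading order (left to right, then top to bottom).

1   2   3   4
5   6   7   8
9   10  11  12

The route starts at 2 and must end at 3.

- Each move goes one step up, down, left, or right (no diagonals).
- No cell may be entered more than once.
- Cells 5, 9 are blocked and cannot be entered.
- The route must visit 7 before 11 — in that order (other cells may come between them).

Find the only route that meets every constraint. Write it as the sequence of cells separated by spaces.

2 6 7 11 12 8 4 3

The waypoints must appear in the order 7, 11, with no cell reused.
Route from 2: down 1 to 6, right 1 to 7, down 1 to 11, right 1 to 12, up 2 to 4, left 1 to 3 — 7 moves in all.
Check: order respected (7 at step 2, 11 at step 3).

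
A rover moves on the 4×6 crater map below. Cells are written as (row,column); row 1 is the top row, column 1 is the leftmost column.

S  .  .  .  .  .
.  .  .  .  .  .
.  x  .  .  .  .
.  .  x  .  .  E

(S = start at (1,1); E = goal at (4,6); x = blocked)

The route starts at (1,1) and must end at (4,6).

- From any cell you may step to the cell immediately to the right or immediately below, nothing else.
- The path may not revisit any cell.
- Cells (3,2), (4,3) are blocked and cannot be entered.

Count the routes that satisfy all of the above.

A right/down-only route from (1,1) to (4,6) makes exactly 3 down-moves and 5 right-moves in some order.
With no other constraints that would be C(8,3) = 56 routes.
Subtract routes through each blocked cell (inclusion–exclusion for overlaps): − through (3,2): 15 − through (4,3): 10 + through (3,2)&(4,3): 6 → 37.
That gives 37 routes.

37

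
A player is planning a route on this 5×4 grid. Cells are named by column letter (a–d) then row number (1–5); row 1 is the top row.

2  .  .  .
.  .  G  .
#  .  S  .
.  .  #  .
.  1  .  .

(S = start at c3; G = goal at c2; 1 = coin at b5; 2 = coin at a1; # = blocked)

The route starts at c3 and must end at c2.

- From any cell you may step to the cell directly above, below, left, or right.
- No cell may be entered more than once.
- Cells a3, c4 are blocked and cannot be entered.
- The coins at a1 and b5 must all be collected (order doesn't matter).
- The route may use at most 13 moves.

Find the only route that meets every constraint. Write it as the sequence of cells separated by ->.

Any route must reach a1 and b5 and still end at c2 within 13 moves, so the order of the required stops is forced.
Route from c3: right 1 to d3, down 2 to d5, left 2 to b5, up 3 to b2, left 1 to a2, up 1 to a1, right 2 to c1, down 1 to c2 — 13 moves in all.
Check: all required cells visited; 13 ≤ 13 moves.

c3 -> d3 -> d4 -> d5 -> c5 -> b5 -> b4 -> b3 -> b2 -> a2 -> a1 -> b1 -> c1 -> c2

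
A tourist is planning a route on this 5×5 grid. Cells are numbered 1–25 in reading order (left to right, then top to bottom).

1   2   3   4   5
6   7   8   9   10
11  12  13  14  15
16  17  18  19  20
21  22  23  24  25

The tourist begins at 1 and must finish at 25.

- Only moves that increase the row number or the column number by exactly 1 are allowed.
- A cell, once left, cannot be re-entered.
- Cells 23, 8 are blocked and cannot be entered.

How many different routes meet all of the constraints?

28

A right/down-only route from 1 to 25 makes exactly 4 down-moves and 4 right-moves in some order.
With no other constraints that would be C(8,4) = 70 routes.
Subtract routes through each blocked cell (inclusion–exclusion for overlaps): − through 8: 30 − through 23: 15 + through 8&23: 3 → 28.
That gives 28 routes.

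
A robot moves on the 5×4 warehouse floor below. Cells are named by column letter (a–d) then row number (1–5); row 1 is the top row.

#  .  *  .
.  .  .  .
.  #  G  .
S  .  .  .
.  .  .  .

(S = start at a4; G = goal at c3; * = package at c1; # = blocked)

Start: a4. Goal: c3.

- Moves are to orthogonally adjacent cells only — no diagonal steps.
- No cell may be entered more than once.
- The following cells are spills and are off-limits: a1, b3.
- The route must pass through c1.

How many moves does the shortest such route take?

Any route passes through c1 somewhere between a4 and c3. Summing Manhattan distances along the two legs (a4 → c1 → c3) gives a lower bound of 5 + 2 = 7 moves.
A route of 7 moves achieves this: a4 → a3 → a2 → b2 → b1 → c1 → c2 → c3.
Since 7 matches the lower bound, it is optimal.

7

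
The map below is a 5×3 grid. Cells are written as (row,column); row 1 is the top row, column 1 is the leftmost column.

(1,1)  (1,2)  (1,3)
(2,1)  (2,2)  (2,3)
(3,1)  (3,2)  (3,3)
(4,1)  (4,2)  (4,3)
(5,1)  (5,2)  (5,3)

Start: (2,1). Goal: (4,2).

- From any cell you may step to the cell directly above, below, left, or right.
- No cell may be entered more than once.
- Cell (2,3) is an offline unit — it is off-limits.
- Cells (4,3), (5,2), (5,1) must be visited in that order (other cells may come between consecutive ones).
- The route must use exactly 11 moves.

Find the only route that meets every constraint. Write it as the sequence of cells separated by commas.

(2,1), (1,1), (1,2), (2,2), (3,2), (3,3), (4,3), (5,3), (5,2), (5,1), (4,1), (4,2)

The waypoints must appear in the order (4,3), (5,2), (5,1), with no cell reused.
Route from (2,1): up 1 to (1,1), right 1 to (1,2), down 2 to (3,2), right 1 to (3,3), down 2 to (5,3), left 2 to (5,1), up 1 to (4,1), right 1 to (4,2) — 11 moves in all.
Check: order respected ((4,3) at step 6, (5,2) at step 8, (5,1) at step 9); 11 moves as required.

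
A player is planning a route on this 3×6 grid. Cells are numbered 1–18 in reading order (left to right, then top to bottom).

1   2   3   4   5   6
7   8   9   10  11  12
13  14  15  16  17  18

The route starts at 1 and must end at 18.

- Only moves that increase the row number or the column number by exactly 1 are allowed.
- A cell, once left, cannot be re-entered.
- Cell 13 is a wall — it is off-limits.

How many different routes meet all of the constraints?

A right/down-only route from 1 to 18 makes exactly 2 down-moves and 5 right-moves in some order.
With no other constraints that would be C(7,2) = 21 routes.
Subtract routes through each blocked cell (inclusion–exclusion for overlaps): − through 13: 1 → 20.
That gives 20 routes.

20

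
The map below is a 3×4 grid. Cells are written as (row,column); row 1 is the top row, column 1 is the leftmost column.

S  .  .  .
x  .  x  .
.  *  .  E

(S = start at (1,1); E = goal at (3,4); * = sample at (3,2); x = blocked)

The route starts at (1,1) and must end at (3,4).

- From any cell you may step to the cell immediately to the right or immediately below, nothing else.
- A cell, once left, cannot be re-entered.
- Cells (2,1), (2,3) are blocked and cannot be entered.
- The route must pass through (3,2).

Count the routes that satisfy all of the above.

A right/down-only route from (1,1) to (3,4) makes exactly 2 down-moves and 3 right-moves in some order.
With no other constraints that would be C(5,2) = 10 routes.
Split at (3,2) and multiply the segment counts (each segment already excludes blocked cells): (1,1)→(3,2): 1; (3,2)→(3,4): 1; product = 1.
That gives 1 route.

1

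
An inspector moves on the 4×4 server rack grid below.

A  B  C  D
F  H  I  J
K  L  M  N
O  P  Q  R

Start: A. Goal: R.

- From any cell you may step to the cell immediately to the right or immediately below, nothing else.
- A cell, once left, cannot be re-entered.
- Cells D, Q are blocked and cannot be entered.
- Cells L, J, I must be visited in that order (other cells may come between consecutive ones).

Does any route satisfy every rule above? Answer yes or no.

J lies above L, so going from L to J would need an upward move — but moves only go right/down, so L cannot be visited before J.

no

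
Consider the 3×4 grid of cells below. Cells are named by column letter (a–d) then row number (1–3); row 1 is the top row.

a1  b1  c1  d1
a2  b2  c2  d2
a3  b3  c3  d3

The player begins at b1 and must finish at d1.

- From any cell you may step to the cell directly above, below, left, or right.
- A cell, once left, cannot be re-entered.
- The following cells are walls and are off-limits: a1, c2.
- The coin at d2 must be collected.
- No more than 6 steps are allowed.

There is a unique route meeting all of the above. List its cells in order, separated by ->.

b1 -> b2 -> b3 -> c3 -> d3 -> d2 -> d1

Any route must reach d2 and still end at d1 within 6 moves, so the order of the required stops is forced.
Route from b1: down 2 to b3, right 2 to d3, up 2 to d1 — 6 moves in all.
Check: all required cells visited; 6 ≤ 6 moves.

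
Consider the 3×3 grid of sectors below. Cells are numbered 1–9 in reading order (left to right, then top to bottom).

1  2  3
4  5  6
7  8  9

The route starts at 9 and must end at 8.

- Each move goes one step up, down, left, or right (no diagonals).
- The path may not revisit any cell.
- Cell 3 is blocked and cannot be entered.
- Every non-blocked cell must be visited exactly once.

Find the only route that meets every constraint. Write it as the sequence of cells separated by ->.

Need to visit all 8 open cells exactly once, starting at 9 and ending at 8.
Cell 7 has only two open neighbours (4 and 8), so the path must pass straight through it: one of those is the cell it's entered from and the other is where it exits.
Route from 9: up 1 to 6, left 1 to 5, up 1 to 2, left 1 to 1, down 2 to 7, right 1 to 8 — 7 moves in all.
Check: all 8 open cells covered.

9 -> 6 -> 5 -> 2 -> 1 -> 4 -> 7 -> 8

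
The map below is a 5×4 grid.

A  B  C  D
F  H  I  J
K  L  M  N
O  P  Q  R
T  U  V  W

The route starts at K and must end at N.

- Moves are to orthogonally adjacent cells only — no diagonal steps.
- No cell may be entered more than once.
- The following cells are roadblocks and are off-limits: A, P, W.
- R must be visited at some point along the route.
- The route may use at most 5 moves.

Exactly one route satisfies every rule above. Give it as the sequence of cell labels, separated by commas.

The 5-move cap with required stops at R leaves no slack for detours.
Route from K: right 2 to M, down 1 to Q, right 1 to R, up 1 to N — 5 moves in all.
Check: all required cells visited; 5 ≤ 5 moves.

K, L, M, Q, R, N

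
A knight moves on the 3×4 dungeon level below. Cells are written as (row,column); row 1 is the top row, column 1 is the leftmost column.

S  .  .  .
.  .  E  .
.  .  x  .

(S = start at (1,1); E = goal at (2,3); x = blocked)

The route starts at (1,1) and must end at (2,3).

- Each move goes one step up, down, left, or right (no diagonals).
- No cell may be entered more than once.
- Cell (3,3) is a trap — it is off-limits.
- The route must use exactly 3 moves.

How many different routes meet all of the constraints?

3

Need simple routes of exactly 3 moves from (1,1) to (2,3) (Manhattan distance 3, so 0 moves are spent on a detour and 0 undoing it).
Enumerating: (1,1) (2,1) (2,2) (2,3) | (1,1) (1,2) (2,2) (2,3) | (1,1) (1,2) (1,3) (2,3).
That gives 3 routes.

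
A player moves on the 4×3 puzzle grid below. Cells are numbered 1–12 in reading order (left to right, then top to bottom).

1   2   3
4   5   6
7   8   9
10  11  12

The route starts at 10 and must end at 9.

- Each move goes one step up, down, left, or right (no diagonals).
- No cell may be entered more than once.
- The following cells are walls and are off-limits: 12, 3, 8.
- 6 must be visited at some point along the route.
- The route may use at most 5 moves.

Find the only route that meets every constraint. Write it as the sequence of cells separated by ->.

10 -> 7 -> 4 -> 5 -> 6 -> 9

The budget equals the shortest possible length, so every move has to be on a shortest route through the required cells.
Route from 10: up 2 to 4, right 2 to 6, down 1 to 9 — 5 moves in all.
Check: all required cells visited; 5 ≤ 5 moves.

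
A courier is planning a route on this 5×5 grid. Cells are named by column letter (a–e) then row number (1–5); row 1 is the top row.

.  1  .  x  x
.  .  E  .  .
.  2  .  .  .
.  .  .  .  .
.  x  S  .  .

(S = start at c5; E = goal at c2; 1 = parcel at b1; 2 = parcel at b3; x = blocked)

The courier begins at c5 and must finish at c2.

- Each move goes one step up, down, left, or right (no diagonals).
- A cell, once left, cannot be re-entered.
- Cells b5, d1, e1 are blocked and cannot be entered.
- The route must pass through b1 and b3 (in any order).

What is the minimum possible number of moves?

Any route passes through b1 and b3 in some order between c5 and c2. Summing Manhattan distances along each leg and taking the cheapest ordering (c5 → b3 → b1 → c2) gives a lower bound of 3 + 2 + 2 = 7 moves.
A route of 7 moves achieves this: c5 → c4 → c3 → b3 → b2 → b1 → c1 → c2.
Since 7 matches the lower bound, it is optimal.

7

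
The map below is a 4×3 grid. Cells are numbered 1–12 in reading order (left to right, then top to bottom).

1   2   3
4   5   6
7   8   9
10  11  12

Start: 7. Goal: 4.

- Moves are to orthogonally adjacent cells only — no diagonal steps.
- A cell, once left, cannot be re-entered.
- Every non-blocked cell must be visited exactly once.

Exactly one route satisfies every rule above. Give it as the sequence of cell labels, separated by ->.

Need to visit all 12 open cells exactly once, starting at 7 and ending at 4.
Cell 10 has only two open neighbours (7 and 11), so the path must pass straight through it: one of those is the cell it's entered from and the other is where it exits.
Route from 7: down to 10, 2× right (reaching 12), up to 9, left to 8, up to 5, right to 6, up to 3, 2× left (reaching 1), down to 4 — 11 moves in all.
Check: all 12 open cells covered.

7 -> 10 -> 11 -> 12 -> 9 -> 8 -> 5 -> 6 -> 3 -> 2 -> 1 -> 4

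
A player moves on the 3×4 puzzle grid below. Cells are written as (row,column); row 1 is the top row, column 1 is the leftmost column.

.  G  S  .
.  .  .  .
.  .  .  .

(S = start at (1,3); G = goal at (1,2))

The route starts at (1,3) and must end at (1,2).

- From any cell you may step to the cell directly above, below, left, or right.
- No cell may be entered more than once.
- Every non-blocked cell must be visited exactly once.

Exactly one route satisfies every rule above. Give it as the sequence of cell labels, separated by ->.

(1,3) -> (1,4) -> (2,4) -> (3,4) -> (3,3) -> (2,3) -> (2,2) -> (3,2) -> (3,1) -> (2,1) -> (1,1) -> (1,2)

Need to visit all 12 open cells exactly once, starting at (1,3) and ending at (1,2).
Cell (1,4) has only two open neighbours ((2,4) and (1,3)), so the path must pass straight through it: one of those is the cell it's entered from and the other is where it exits.
Route from (1,3): right to (1,4), 2× down (reaching (3,4)), left to (3,3), up to (2,3), left to (2,2), down to (3,2), left to (3,1), 2× up (reaching (1,1)), right to (1,2) — 11 moves in all.
Check: all 12 open cells covered.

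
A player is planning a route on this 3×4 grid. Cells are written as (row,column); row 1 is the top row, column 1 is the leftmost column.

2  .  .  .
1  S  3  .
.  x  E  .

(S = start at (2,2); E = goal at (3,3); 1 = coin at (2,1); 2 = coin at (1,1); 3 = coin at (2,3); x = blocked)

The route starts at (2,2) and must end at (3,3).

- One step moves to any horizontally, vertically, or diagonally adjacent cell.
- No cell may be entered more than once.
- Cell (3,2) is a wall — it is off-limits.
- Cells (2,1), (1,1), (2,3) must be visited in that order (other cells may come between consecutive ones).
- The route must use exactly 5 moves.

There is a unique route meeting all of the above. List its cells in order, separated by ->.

The waypoints must appear in the order (2,1), (1,1), (2,3), with no cell reused.
Route from (2,2): left to (2,1), up to (1,1), right to (1,2), down-right to (2,3), down to (3,3) — 5 moves in all.
Check: order respected (1 at step 1, 2 at step 2, 3 at step 4); 5 moves as required.

(2,2) -> (2,1) -> (1,1) -> (1,2) -> (2,3) -> (3,3)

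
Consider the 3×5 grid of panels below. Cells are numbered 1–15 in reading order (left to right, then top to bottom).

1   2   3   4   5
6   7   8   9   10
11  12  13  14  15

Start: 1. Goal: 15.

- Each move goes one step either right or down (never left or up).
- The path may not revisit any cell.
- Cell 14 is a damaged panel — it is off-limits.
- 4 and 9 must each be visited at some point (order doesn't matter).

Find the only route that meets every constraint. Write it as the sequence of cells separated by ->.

1 -> 2 -> 3 -> 4 -> 9 -> 10 -> 15

Moves only go right or down, so the column and row indices never decrease.
Route from 1: 3× right (reaching 4), down to 9, right to 10, down to 15 — 6 moves in all.
Check: all required cells visited.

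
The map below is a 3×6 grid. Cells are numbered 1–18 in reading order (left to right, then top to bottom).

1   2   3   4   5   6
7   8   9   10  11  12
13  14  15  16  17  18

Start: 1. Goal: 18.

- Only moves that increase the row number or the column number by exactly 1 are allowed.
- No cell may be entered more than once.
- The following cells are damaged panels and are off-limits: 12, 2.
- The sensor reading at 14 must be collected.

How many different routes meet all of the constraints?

A right/down-only route from 1 to 18 makes exactly 2 down-moves and 5 right-moves in some order.
With no other constraints that would be C(7,2) = 21 routes.
Split at 14 and multiply the segment counts (each segment already excludes blocked cells): 1→14: 2; 14→18: 1; product = 2.
That gives 2 routes.

2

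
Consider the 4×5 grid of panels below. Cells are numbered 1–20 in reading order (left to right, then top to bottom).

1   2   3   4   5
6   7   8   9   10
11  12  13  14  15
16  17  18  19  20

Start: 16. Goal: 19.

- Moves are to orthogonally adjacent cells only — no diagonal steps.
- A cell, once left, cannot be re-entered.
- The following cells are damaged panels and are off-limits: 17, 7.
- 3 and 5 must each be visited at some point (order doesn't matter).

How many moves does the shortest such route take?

Any route passes through 3 and 5 in some order between 16 and 19. Summing Manhattan distances along each leg and taking the cheapest ordering (16 → 3 → 5 → 19) gives a lower bound of 5 + 2 + 4 = 11 moves.
A route of 11 moves achieves this: 16 → 11 → 6 → 1 → 2 → 3 → 4 → 5 → 10 → 15 → 20 → 19.
Since 11 matches the lower bound, it is optimal.

11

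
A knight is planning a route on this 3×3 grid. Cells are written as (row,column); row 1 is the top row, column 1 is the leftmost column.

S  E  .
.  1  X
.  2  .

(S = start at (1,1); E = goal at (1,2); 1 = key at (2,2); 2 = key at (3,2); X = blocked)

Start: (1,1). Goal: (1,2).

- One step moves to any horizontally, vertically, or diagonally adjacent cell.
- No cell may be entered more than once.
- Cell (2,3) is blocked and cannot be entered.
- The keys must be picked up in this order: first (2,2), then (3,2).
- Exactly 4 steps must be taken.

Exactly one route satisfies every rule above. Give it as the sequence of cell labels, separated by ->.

(1,1) -> (2,2) -> (3,2) -> (2,1) -> (1,2)

The waypoints must appear in the order (2,2), (3,2), with no cell reused.
Route from (1,1): down-right to (2,2), down to (3,2), up-left to (2,1), up-right to (1,2) — 4 moves in all.
Check: order respected (1 at step 1, 2 at step 2); 4 moves as required.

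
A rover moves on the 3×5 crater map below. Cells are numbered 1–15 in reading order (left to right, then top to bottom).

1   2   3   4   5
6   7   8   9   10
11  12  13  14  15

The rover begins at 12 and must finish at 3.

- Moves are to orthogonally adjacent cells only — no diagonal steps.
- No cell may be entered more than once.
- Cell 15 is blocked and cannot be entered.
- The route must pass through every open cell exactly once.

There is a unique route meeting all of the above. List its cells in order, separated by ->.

Need to visit all 14 open cells exactly once, starting at 12 and ending at 3.
Route from 12: left 1 to 11, up 2 to 1, right 1 to 2, down 1 to 7, right 1 to 8, down 1 to 13, right 1 to 14, up 1 to 9, right 1 to 10, up 1 to 5, left 2 to 3 — 13 moves in all.
Check: all 14 open cells covered.

12 -> 11 -> 6 -> 1 -> 2 -> 7 -> 8 -> 13 -> 14 -> 9 -> 10 -> 5 -> 4 -> 3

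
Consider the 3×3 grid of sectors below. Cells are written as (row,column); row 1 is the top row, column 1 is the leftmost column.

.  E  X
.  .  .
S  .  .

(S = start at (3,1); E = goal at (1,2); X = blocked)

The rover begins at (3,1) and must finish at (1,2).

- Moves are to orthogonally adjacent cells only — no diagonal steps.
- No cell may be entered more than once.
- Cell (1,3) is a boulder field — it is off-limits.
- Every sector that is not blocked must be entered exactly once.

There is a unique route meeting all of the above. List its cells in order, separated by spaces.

Need to visit all 8 open cells exactly once, starting at (3,1) and ending at (1,2).
Cell (1,1) has only two open neighbours ((2,1) and (1,2)), so the path must pass straight through it: one of those is the cell it's entered from and the other is where it exits.
Route from (3,1): right 2 to (3,3), up 1 to (2,3), left 2 to (2,1), up 1 to (1,1), right 1 to (1,2) — 7 moves in all.
Check: all 8 open cells covered.

(3,1) (3,2) (3,3) (2,3) (2,2) (2,1) (1,1) (1,2)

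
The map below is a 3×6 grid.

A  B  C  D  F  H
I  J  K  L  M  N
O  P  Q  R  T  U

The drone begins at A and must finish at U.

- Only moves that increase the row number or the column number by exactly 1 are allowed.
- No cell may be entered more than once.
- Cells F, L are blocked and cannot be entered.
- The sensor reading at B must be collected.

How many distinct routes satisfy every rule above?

3

A right/down-only route from A to U makes exactly 2 down-moves and 5 right-moves in some order.
With no other constraints that would be C(7,2) = 21 routes.
Split at B and multiply the segment counts (each segment already excludes blocked cells): A→B: 1; B→U: 3; product = 3.
That gives 3 routes.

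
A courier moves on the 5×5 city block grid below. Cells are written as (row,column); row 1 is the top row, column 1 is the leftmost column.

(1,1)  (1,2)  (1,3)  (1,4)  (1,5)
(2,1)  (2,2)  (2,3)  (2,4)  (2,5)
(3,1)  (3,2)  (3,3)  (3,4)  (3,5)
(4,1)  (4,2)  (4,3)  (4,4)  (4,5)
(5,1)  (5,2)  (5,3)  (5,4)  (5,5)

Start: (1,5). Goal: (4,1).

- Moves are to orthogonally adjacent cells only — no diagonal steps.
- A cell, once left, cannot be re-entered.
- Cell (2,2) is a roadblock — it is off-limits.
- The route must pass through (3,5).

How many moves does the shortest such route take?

Any route passes through (3,5) somewhere between (1,5) and (4,1). Summing Manhattan distances along the two legs ((1,5) → (3,5) → (4,1)) gives a lower bound of 2 + 5 = 7 moves.
A route of 7 moves achieves this: (1,5) → (2,5) → (3,5) → (4,5) → (4,4) → (4,3) → (4,2) → (4,1).
Since 7 matches the lower bound, it is optimal.

7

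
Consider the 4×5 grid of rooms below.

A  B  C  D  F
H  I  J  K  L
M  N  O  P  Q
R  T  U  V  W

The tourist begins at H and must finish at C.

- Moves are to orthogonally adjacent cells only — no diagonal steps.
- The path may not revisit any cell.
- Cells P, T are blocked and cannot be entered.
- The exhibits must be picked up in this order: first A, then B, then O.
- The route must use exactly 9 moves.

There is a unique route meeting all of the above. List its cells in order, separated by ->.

H -> A -> B -> I -> N -> O -> J -> K -> D -> C

The waypoints must appear in the order A, B, O, with no cell reused.
Route from H: up 1 to A, right 1 to B, down 2 to N, right 1 to O, up 1 to J, right 1 to K, up 1 to D, left 1 to C — 9 moves in all.
Check: order respected (A at step 1, B at step 2, O at step 5); 9 moves as required.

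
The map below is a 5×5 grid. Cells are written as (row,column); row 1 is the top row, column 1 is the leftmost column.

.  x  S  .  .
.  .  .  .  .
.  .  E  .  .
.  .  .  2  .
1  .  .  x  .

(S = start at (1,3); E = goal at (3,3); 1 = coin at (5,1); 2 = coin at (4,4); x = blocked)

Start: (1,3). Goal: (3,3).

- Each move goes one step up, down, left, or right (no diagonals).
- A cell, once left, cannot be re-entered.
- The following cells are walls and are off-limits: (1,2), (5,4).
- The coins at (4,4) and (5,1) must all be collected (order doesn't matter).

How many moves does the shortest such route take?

Any route passes through (4,4) and (5,1) in some order between (1,3) and (3,3). Summing Manhattan distances along each leg and taking the cheapest ordering ((1,3) → (5,1) → (4,4) → (3,3)) gives a lower bound of 6 + 4 + 2 = 12 moves.
A route of 12 moves achieves this: (1,3) → (2,3) → (2,2) → (3,2) → (4,2) → (4,1) → (5,1) → (5,2) → (5,3) → (4,3) → (4,4) → (3,4) → (3,3).
Since 12 matches the lower bound, it is optimal.

12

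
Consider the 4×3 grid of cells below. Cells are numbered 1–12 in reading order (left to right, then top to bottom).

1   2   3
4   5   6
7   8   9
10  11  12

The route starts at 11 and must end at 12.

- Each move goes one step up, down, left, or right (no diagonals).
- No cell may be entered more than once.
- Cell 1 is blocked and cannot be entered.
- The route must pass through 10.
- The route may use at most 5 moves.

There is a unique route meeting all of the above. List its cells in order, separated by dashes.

11 - 10 - 7 - 8 - 9 - 12

The budget equals the shortest possible length, so every move has to be on a shortest route through the required cells.
Route from 11: left 1 to 10, up 1 to 7, right 2 to 9, down 1 to 12 — 5 moves in all.
Check: all required cells visited; 5 ≤ 5 moves.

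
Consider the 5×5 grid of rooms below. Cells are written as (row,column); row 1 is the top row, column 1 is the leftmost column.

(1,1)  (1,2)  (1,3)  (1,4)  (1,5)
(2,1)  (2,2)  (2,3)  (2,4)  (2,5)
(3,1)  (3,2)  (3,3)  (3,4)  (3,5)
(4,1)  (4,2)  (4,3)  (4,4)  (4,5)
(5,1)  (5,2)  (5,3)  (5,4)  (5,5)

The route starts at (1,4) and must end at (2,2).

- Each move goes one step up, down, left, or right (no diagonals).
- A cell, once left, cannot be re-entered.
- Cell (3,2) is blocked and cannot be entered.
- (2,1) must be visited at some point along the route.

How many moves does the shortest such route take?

Any route passes through (2,1) somewhere between (1,4) and (2,2). Summing Manhattan distances along the two legs ((1,4) → (2,1) → (2,2)) gives a lower bound of 4 + 1 = 5 moves.
A route of 5 moves achieves this: (1,4) → (1,3) → (1,2) → (1,1) → (2,1) → (2,2).
Since 5 matches the lower bound, it is optimal.

5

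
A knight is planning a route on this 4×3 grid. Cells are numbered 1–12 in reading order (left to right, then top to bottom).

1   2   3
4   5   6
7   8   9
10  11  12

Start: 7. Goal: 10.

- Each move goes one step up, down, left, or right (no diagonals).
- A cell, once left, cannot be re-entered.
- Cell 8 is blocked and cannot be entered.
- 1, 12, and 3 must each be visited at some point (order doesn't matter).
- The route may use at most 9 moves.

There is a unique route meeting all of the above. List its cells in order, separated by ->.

Any route must reach 1, 12, and 3 and still end at 10 within 9 moves, so the order of the required stops is forced.
Route from 7: up 2 to 1, right 2 to 3, down 3 to 12, left 2 to 10 — 9 moves in all.
Check: all required cells visited; 9 ≤ 9 moves.

7 -> 4 -> 1 -> 2 -> 3 -> 6 -> 9 -> 12 -> 11 -> 10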